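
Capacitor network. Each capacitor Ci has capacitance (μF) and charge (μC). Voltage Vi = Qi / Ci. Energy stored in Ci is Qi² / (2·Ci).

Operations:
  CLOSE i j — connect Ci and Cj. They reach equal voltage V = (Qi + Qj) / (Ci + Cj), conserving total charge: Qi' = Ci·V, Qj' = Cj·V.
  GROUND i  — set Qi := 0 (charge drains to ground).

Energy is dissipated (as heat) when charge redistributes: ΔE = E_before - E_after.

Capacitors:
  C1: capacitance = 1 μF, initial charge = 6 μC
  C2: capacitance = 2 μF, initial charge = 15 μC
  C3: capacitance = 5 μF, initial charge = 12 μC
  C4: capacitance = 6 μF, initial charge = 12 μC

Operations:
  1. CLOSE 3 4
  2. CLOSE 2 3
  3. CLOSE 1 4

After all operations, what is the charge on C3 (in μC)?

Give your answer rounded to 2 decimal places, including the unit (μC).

Answer: 18.51 μC

Derivation:
Initial: C1(1μF, Q=6μC, V=6.00V), C2(2μF, Q=15μC, V=7.50V), C3(5μF, Q=12μC, V=2.40V), C4(6μF, Q=12μC, V=2.00V)
Op 1: CLOSE 3-4: Q_total=24.00, C_total=11.00, V=2.18; Q3=10.91, Q4=13.09; dissipated=0.218
Op 2: CLOSE 2-3: Q_total=25.91, C_total=7.00, V=3.70; Q2=7.40, Q3=18.51; dissipated=20.202
Op 3: CLOSE 1-4: Q_total=19.09, C_total=7.00, V=2.73; Q1=2.73, Q4=16.36; dissipated=6.248
Final charges: Q1=2.73, Q2=7.40, Q3=18.51, Q4=16.36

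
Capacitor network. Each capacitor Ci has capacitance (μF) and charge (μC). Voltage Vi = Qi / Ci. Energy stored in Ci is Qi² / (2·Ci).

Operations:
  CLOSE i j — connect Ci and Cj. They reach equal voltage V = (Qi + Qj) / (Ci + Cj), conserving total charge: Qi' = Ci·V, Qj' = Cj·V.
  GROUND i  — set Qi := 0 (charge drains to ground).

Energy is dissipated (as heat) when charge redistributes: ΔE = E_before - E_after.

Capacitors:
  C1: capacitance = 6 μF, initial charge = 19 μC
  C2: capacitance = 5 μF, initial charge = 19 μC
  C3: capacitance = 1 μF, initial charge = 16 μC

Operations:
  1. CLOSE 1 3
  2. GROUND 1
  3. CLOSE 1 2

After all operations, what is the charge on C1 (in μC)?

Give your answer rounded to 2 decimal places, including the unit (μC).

Answer: 10.36 μC

Derivation:
Initial: C1(6μF, Q=19μC, V=3.17V), C2(5μF, Q=19μC, V=3.80V), C3(1μF, Q=16μC, V=16.00V)
Op 1: CLOSE 1-3: Q_total=35.00, C_total=7.00, V=5.00; Q1=30.00, Q3=5.00; dissipated=70.583
Op 2: GROUND 1: Q1=0; energy lost=75.000
Op 3: CLOSE 1-2: Q_total=19.00, C_total=11.00, V=1.73; Q1=10.36, Q2=8.64; dissipated=19.691
Final charges: Q1=10.36, Q2=8.64, Q3=5.00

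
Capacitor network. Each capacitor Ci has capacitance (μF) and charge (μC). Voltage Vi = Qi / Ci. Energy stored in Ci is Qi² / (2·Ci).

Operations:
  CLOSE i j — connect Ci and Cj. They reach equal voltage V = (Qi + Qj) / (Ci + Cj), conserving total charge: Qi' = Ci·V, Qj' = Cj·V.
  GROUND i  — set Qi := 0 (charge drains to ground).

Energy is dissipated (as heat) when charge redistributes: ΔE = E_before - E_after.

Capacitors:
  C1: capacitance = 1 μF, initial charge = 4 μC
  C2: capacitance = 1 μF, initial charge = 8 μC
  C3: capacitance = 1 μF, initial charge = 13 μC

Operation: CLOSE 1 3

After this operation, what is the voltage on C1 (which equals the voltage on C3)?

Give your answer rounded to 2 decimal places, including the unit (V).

Initial: C1(1μF, Q=4μC, V=4.00V), C2(1μF, Q=8μC, V=8.00V), C3(1μF, Q=13μC, V=13.00V)
Op 1: CLOSE 1-3: Q_total=17.00, C_total=2.00, V=8.50; Q1=8.50, Q3=8.50; dissipated=20.250

Answer: 8.50 V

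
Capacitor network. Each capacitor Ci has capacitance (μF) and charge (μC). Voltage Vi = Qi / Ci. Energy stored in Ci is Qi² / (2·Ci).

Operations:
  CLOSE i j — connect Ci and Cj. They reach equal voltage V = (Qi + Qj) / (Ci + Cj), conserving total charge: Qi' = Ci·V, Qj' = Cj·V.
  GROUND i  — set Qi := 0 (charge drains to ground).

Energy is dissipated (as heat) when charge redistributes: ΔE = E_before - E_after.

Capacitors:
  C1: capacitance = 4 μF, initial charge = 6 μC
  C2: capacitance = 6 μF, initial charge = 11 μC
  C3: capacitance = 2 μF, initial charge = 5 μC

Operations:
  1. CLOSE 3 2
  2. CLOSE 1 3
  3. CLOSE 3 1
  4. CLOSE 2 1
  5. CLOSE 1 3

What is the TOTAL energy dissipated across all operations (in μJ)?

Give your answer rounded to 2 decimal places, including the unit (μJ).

Answer: 0.66 μJ

Derivation:
Initial: C1(4μF, Q=6μC, V=1.50V), C2(6μF, Q=11μC, V=1.83V), C3(2μF, Q=5μC, V=2.50V)
Op 1: CLOSE 3-2: Q_total=16.00, C_total=8.00, V=2.00; Q3=4.00, Q2=12.00; dissipated=0.333
Op 2: CLOSE 1-3: Q_total=10.00, C_total=6.00, V=1.67; Q1=6.67, Q3=3.33; dissipated=0.167
Op 3: CLOSE 3-1: Q_total=10.00, C_total=6.00, V=1.67; Q3=3.33, Q1=6.67; dissipated=0.000
Op 4: CLOSE 2-1: Q_total=18.67, C_total=10.00, V=1.87; Q2=11.20, Q1=7.47; dissipated=0.133
Op 5: CLOSE 1-3: Q_total=10.80, C_total=6.00, V=1.80; Q1=7.20, Q3=3.60; dissipated=0.027
Total dissipated: 0.660 μJ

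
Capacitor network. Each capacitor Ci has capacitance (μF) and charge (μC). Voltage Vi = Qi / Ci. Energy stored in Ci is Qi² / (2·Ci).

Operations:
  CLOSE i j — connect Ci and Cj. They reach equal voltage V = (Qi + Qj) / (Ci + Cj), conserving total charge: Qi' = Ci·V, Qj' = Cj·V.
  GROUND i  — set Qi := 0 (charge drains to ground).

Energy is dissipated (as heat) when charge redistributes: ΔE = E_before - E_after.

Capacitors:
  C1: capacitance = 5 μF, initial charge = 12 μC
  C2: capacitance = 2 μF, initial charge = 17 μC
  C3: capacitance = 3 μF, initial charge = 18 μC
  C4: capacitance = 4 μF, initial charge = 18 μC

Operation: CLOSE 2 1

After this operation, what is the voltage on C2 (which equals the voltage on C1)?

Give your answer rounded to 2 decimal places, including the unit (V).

Answer: 4.14 V

Derivation:
Initial: C1(5μF, Q=12μC, V=2.40V), C2(2μF, Q=17μC, V=8.50V), C3(3μF, Q=18μC, V=6.00V), C4(4μF, Q=18μC, V=4.50V)
Op 1: CLOSE 2-1: Q_total=29.00, C_total=7.00, V=4.14; Q2=8.29, Q1=20.71; dissipated=26.579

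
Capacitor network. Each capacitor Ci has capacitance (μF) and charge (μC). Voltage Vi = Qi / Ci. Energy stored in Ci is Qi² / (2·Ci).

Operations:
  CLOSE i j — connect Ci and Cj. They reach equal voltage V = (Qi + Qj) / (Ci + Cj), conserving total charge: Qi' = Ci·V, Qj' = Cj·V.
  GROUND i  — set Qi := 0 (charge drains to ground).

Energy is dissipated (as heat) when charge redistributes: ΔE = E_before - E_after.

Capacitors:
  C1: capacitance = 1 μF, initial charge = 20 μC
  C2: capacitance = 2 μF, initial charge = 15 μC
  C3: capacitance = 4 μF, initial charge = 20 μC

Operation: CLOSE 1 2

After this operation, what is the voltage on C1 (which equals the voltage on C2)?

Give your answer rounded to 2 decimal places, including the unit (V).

Initial: C1(1μF, Q=20μC, V=20.00V), C2(2μF, Q=15μC, V=7.50V), C3(4μF, Q=20μC, V=5.00V)
Op 1: CLOSE 1-2: Q_total=35.00, C_total=3.00, V=11.67; Q1=11.67, Q2=23.33; dissipated=52.083

Answer: 11.67 V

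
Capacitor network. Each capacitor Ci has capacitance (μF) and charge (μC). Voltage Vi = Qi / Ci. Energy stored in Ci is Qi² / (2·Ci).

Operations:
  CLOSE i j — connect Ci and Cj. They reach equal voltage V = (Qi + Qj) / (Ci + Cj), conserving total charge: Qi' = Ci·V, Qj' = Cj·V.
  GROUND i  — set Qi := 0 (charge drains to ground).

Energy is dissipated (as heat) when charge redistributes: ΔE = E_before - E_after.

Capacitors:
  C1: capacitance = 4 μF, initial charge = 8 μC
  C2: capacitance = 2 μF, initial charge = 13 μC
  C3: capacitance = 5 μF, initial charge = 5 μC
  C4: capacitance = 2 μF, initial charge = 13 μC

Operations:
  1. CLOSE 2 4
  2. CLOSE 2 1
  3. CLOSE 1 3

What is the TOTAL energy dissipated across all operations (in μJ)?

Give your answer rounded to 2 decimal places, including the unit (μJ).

Initial: C1(4μF, Q=8μC, V=2.00V), C2(2μF, Q=13μC, V=6.50V), C3(5μF, Q=5μC, V=1.00V), C4(2μF, Q=13μC, V=6.50V)
Op 1: CLOSE 2-4: Q_total=26.00, C_total=4.00, V=6.50; Q2=13.00, Q4=13.00; dissipated=0.000
Op 2: CLOSE 2-1: Q_total=21.00, C_total=6.00, V=3.50; Q2=7.00, Q1=14.00; dissipated=13.500
Op 3: CLOSE 1-3: Q_total=19.00, C_total=9.00, V=2.11; Q1=8.44, Q3=10.56; dissipated=6.944
Total dissipated: 20.444 μJ

Answer: 20.44 μJ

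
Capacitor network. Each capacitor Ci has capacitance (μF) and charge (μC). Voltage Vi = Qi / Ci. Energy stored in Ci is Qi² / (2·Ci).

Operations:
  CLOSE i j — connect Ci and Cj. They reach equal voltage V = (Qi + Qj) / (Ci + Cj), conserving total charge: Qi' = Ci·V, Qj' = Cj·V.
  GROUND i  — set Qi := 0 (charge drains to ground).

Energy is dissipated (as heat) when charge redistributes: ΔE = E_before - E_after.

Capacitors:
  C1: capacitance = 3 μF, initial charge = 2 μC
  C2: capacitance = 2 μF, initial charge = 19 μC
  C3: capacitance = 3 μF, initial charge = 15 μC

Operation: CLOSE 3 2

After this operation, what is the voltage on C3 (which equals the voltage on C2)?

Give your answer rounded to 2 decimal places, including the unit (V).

Answer: 6.80 V

Derivation:
Initial: C1(3μF, Q=2μC, V=0.67V), C2(2μF, Q=19μC, V=9.50V), C3(3μF, Q=15μC, V=5.00V)
Op 1: CLOSE 3-2: Q_total=34.00, C_total=5.00, V=6.80; Q3=20.40, Q2=13.60; dissipated=12.150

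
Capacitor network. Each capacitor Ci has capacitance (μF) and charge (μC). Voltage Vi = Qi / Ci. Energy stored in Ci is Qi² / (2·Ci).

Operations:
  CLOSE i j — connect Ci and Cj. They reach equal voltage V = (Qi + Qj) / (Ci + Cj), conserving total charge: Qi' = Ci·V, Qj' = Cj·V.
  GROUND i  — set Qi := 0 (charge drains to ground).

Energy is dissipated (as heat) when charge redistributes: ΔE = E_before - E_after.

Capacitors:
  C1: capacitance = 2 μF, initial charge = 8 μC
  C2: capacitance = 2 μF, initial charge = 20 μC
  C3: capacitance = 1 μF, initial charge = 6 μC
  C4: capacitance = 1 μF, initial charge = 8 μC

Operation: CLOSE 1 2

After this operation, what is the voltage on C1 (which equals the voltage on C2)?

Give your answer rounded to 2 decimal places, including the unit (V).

Initial: C1(2μF, Q=8μC, V=4.00V), C2(2μF, Q=20μC, V=10.00V), C3(1μF, Q=6μC, V=6.00V), C4(1μF, Q=8μC, V=8.00V)
Op 1: CLOSE 1-2: Q_total=28.00, C_total=4.00, V=7.00; Q1=14.00, Q2=14.00; dissipated=18.000

Answer: 7.00 V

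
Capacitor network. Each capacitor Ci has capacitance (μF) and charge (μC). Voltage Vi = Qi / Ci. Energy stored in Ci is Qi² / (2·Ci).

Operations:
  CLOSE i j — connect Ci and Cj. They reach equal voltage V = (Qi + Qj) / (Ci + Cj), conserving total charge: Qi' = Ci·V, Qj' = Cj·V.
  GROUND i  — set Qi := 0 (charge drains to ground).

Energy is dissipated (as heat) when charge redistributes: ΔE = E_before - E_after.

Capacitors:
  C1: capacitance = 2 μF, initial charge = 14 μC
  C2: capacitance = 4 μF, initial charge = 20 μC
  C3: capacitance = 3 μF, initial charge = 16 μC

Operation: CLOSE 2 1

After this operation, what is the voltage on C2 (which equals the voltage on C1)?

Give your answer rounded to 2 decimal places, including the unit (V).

Initial: C1(2μF, Q=14μC, V=7.00V), C2(4μF, Q=20μC, V=5.00V), C3(3μF, Q=16μC, V=5.33V)
Op 1: CLOSE 2-1: Q_total=34.00, C_total=6.00, V=5.67; Q2=22.67, Q1=11.33; dissipated=2.667

Answer: 5.67 V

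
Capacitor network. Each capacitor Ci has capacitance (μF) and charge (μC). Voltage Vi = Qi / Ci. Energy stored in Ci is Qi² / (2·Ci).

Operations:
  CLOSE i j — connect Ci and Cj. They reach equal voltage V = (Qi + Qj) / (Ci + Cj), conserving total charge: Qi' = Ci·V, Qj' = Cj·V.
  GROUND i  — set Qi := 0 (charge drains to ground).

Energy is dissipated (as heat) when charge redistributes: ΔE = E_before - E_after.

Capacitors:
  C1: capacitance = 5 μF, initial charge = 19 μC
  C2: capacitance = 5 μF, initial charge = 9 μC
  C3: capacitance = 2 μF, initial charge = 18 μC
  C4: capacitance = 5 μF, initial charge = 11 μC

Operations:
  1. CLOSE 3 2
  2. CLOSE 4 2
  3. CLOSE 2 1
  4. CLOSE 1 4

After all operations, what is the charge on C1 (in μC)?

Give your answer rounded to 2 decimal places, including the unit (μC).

Initial: C1(5μF, Q=19μC, V=3.80V), C2(5μF, Q=9μC, V=1.80V), C3(2μF, Q=18μC, V=9.00V), C4(5μF, Q=11μC, V=2.20V)
Op 1: CLOSE 3-2: Q_total=27.00, C_total=7.00, V=3.86; Q3=7.71, Q2=19.29; dissipated=37.029
Op 2: CLOSE 4-2: Q_total=30.29, C_total=10.00, V=3.03; Q4=15.14, Q2=15.14; dissipated=3.433
Op 3: CLOSE 2-1: Q_total=34.14, C_total=10.00, V=3.41; Q2=17.07, Q1=17.07; dissipated=0.744
Op 4: CLOSE 1-4: Q_total=32.21, C_total=10.00, V=3.22; Q1=16.11, Q4=16.11; dissipated=0.186
Final charges: Q1=16.11, Q2=17.07, Q3=7.71, Q4=16.11

Answer: 16.11 μC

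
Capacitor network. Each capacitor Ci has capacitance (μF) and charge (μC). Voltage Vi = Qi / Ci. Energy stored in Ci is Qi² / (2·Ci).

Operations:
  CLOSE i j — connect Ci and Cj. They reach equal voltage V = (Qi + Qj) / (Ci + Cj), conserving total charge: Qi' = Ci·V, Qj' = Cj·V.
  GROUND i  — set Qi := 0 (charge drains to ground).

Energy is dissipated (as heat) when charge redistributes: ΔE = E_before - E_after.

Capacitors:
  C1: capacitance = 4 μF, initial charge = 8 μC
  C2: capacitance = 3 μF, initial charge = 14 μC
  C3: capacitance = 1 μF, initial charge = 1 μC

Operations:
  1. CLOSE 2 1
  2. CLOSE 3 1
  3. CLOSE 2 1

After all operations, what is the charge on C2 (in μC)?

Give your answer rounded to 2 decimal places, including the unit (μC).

Initial: C1(4μF, Q=8μC, V=2.00V), C2(3μF, Q=14μC, V=4.67V), C3(1μF, Q=1μC, V=1.00V)
Op 1: CLOSE 2-1: Q_total=22.00, C_total=7.00, V=3.14; Q2=9.43, Q1=12.57; dissipated=6.095
Op 2: CLOSE 3-1: Q_total=13.57, C_total=5.00, V=2.71; Q3=2.71, Q1=10.86; dissipated=1.837
Op 3: CLOSE 2-1: Q_total=20.29, C_total=7.00, V=2.90; Q2=8.69, Q1=11.59; dissipated=0.157
Final charges: Q1=11.59, Q2=8.69, Q3=2.71

Answer: 8.69 μC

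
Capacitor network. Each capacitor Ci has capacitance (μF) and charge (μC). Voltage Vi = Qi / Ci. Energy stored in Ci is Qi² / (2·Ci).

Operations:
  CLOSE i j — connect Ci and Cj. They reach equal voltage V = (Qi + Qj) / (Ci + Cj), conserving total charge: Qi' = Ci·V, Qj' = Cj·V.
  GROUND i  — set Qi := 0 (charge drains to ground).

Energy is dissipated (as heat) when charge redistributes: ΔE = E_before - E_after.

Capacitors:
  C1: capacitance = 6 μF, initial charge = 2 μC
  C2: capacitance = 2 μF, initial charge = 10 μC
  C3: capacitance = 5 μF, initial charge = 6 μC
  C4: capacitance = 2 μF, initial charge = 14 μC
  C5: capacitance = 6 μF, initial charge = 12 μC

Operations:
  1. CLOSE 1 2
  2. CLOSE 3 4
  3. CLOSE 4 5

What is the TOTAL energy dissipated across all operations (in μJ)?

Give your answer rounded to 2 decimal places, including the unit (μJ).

Answer: 40.91 μJ

Derivation:
Initial: C1(6μF, Q=2μC, V=0.33V), C2(2μF, Q=10μC, V=5.00V), C3(5μF, Q=6μC, V=1.20V), C4(2μF, Q=14μC, V=7.00V), C5(6μF, Q=12μC, V=2.00V)
Op 1: CLOSE 1-2: Q_total=12.00, C_total=8.00, V=1.50; Q1=9.00, Q2=3.00; dissipated=16.333
Op 2: CLOSE 3-4: Q_total=20.00, C_total=7.00, V=2.86; Q3=14.29, Q4=5.71; dissipated=24.029
Op 3: CLOSE 4-5: Q_total=17.71, C_total=8.00, V=2.21; Q4=4.43, Q5=13.29; dissipated=0.551
Total dissipated: 40.913 μJ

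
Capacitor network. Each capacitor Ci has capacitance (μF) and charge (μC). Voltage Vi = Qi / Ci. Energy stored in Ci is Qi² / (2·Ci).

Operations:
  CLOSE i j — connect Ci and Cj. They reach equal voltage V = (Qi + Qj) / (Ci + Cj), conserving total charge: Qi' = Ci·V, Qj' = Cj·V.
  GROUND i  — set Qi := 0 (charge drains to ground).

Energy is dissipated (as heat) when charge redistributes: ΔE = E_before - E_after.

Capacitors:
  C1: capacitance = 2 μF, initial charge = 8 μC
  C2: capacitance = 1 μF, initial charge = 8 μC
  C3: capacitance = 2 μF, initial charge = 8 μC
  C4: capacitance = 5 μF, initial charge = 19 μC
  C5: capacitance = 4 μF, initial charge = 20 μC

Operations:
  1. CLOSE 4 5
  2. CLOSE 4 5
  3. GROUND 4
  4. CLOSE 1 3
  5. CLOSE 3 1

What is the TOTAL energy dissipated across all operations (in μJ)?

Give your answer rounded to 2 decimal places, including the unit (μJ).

Answer: 48.54 μJ

Derivation:
Initial: C1(2μF, Q=8μC, V=4.00V), C2(1μF, Q=8μC, V=8.00V), C3(2μF, Q=8μC, V=4.00V), C4(5μF, Q=19μC, V=3.80V), C5(4μF, Q=20μC, V=5.00V)
Op 1: CLOSE 4-5: Q_total=39.00, C_total=9.00, V=4.33; Q4=21.67, Q5=17.33; dissipated=1.600
Op 2: CLOSE 4-5: Q_total=39.00, C_total=9.00, V=4.33; Q4=21.67, Q5=17.33; dissipated=0.000
Op 3: GROUND 4: Q4=0; energy lost=46.944
Op 4: CLOSE 1-3: Q_total=16.00, C_total=4.00, V=4.00; Q1=8.00, Q3=8.00; dissipated=0.000
Op 5: CLOSE 3-1: Q_total=16.00, C_total=4.00, V=4.00; Q3=8.00, Q1=8.00; dissipated=0.000
Total dissipated: 48.544 μJ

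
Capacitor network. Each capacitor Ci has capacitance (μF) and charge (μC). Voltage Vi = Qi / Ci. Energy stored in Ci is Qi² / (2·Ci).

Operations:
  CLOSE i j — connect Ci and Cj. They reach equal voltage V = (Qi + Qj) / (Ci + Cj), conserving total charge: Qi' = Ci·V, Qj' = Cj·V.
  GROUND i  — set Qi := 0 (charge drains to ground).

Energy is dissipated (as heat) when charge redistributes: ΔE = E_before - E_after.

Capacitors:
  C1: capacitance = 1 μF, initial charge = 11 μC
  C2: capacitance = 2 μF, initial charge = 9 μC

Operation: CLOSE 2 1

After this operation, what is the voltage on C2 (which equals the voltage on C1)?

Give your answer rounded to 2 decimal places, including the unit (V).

Answer: 6.67 V

Derivation:
Initial: C1(1μF, Q=11μC, V=11.00V), C2(2μF, Q=9μC, V=4.50V)
Op 1: CLOSE 2-1: Q_total=20.00, C_total=3.00, V=6.67; Q2=13.33, Q1=6.67; dissipated=14.083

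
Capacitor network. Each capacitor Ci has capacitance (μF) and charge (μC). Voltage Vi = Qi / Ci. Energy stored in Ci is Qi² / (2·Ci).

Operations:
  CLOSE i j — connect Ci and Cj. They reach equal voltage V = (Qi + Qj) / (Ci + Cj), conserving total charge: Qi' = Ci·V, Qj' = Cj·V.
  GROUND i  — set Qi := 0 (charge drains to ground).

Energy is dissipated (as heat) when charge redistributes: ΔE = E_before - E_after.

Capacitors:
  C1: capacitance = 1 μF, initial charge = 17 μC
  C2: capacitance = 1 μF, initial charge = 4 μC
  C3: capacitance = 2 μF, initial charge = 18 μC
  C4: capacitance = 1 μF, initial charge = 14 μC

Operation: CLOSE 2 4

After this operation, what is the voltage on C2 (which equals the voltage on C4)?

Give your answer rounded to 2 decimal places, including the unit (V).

Answer: 9.00 V

Derivation:
Initial: C1(1μF, Q=17μC, V=17.00V), C2(1μF, Q=4μC, V=4.00V), C3(2μF, Q=18μC, V=9.00V), C4(1μF, Q=14μC, V=14.00V)
Op 1: CLOSE 2-4: Q_total=18.00, C_total=2.00, V=9.00; Q2=9.00, Q4=9.00; dissipated=25.000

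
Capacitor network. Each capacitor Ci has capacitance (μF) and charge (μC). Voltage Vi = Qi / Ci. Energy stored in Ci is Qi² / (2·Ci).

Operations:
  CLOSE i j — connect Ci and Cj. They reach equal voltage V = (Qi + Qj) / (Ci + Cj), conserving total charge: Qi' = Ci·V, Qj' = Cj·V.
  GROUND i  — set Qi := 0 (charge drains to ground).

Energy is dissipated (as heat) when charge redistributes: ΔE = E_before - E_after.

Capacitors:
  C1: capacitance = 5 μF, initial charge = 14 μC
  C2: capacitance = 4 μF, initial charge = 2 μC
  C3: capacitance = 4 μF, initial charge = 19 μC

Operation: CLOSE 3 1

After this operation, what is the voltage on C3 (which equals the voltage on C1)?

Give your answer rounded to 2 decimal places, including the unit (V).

Initial: C1(5μF, Q=14μC, V=2.80V), C2(4μF, Q=2μC, V=0.50V), C3(4μF, Q=19μC, V=4.75V)
Op 1: CLOSE 3-1: Q_total=33.00, C_total=9.00, V=3.67; Q3=14.67, Q1=18.33; dissipated=4.225

Answer: 3.67 V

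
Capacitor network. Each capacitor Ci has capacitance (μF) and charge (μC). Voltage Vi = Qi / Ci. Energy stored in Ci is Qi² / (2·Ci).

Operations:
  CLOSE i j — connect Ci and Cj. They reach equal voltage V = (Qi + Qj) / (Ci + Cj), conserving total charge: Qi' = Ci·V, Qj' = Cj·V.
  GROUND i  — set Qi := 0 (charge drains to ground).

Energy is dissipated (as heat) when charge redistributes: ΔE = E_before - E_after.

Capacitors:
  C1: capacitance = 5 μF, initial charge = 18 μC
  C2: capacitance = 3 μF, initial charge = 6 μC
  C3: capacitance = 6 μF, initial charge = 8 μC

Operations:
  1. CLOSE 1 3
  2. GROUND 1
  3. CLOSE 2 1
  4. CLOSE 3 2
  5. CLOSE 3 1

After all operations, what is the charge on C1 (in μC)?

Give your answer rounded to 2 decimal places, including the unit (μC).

Answer: 6.68 μC

Derivation:
Initial: C1(5μF, Q=18μC, V=3.60V), C2(3μF, Q=6μC, V=2.00V), C3(6μF, Q=8μC, V=1.33V)
Op 1: CLOSE 1-3: Q_total=26.00, C_total=11.00, V=2.36; Q1=11.82, Q3=14.18; dissipated=7.006
Op 2: GROUND 1: Q1=0; energy lost=13.967
Op 3: CLOSE 2-1: Q_total=6.00, C_total=8.00, V=0.75; Q2=2.25, Q1=3.75; dissipated=3.750
Op 4: CLOSE 3-2: Q_total=16.43, C_total=9.00, V=1.83; Q3=10.95, Q2=5.48; dissipated=2.604
Op 5: CLOSE 3-1: Q_total=14.70, C_total=11.00, V=1.34; Q3=8.02, Q1=6.68; dissipated=1.578
Final charges: Q1=6.68, Q2=5.48, Q3=8.02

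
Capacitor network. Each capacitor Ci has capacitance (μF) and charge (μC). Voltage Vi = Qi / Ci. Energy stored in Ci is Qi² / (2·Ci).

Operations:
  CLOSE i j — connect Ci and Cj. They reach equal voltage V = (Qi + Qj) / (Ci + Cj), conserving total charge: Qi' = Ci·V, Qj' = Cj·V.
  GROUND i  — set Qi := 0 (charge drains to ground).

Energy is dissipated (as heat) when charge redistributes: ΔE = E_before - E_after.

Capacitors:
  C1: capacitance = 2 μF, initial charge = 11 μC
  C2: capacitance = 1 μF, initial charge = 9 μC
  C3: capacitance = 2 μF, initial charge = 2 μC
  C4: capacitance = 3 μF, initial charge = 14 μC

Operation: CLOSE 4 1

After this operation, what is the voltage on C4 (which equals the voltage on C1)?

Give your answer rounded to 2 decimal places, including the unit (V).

Initial: C1(2μF, Q=11μC, V=5.50V), C2(1μF, Q=9μC, V=9.00V), C3(2μF, Q=2μC, V=1.00V), C4(3μF, Q=14μC, V=4.67V)
Op 1: CLOSE 4-1: Q_total=25.00, C_total=5.00, V=5.00; Q4=15.00, Q1=10.00; dissipated=0.417

Answer: 5.00 V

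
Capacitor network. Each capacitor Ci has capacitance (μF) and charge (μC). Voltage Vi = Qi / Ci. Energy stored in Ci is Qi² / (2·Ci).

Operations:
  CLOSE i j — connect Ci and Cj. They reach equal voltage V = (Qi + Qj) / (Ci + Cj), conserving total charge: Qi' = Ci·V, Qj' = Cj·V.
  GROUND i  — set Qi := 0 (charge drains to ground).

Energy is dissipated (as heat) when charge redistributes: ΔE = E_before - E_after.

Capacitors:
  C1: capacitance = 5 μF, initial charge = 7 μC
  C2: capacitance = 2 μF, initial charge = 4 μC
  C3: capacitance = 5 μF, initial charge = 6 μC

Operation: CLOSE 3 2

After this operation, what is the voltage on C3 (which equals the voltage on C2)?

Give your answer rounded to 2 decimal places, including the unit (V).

Answer: 1.43 V

Derivation:
Initial: C1(5μF, Q=7μC, V=1.40V), C2(2μF, Q=4μC, V=2.00V), C3(5μF, Q=6μC, V=1.20V)
Op 1: CLOSE 3-2: Q_total=10.00, C_total=7.00, V=1.43; Q3=7.14, Q2=2.86; dissipated=0.457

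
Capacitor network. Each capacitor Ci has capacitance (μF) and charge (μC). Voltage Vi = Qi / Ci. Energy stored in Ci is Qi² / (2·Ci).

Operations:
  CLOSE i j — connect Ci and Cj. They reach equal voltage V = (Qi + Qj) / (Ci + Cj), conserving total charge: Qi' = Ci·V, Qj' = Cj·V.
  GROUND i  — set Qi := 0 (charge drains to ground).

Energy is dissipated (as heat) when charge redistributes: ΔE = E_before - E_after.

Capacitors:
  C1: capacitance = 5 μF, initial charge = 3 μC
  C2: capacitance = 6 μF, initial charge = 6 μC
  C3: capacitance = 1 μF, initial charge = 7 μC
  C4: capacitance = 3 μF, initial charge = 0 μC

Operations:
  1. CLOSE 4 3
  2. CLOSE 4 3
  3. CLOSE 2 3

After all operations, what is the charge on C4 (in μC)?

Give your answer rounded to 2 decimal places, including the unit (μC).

Answer: 5.25 μC

Derivation:
Initial: C1(5μF, Q=3μC, V=0.60V), C2(6μF, Q=6μC, V=1.00V), C3(1μF, Q=7μC, V=7.00V), C4(3μF, Q=0μC, V=0.00V)
Op 1: CLOSE 4-3: Q_total=7.00, C_total=4.00, V=1.75; Q4=5.25, Q3=1.75; dissipated=18.375
Op 2: CLOSE 4-3: Q_total=7.00, C_total=4.00, V=1.75; Q4=5.25, Q3=1.75; dissipated=0.000
Op 3: CLOSE 2-3: Q_total=7.75, C_total=7.00, V=1.11; Q2=6.64, Q3=1.11; dissipated=0.241
Final charges: Q1=3.00, Q2=6.64, Q3=1.11, Q4=5.25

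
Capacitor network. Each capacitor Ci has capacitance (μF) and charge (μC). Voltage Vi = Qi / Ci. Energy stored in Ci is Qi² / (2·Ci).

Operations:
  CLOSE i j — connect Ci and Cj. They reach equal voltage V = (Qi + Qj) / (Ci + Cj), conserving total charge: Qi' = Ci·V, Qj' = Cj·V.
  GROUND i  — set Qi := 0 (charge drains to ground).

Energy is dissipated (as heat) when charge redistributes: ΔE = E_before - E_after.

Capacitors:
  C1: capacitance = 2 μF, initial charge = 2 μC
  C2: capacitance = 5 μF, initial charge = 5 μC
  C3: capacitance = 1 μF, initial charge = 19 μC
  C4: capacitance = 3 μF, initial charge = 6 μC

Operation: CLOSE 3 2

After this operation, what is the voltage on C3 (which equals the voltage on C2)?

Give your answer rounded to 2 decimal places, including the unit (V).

Answer: 4.00 V

Derivation:
Initial: C1(2μF, Q=2μC, V=1.00V), C2(5μF, Q=5μC, V=1.00V), C3(1μF, Q=19μC, V=19.00V), C4(3μF, Q=6μC, V=2.00V)
Op 1: CLOSE 3-2: Q_total=24.00, C_total=6.00, V=4.00; Q3=4.00, Q2=20.00; dissipated=135.000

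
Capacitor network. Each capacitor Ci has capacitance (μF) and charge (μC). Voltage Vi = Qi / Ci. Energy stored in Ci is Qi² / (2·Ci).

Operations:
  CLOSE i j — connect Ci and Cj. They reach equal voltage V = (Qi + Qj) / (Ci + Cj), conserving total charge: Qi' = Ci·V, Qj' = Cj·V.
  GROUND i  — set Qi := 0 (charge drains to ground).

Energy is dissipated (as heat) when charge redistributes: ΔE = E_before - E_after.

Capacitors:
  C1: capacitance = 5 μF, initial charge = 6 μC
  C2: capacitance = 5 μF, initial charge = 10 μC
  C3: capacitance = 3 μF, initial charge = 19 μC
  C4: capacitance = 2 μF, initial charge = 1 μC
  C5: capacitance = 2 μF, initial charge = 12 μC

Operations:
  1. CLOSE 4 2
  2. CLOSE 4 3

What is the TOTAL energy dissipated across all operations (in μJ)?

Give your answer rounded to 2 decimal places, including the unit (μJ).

Answer: 15.21 μJ

Derivation:
Initial: C1(5μF, Q=6μC, V=1.20V), C2(5μF, Q=10μC, V=2.00V), C3(3μF, Q=19μC, V=6.33V), C4(2μF, Q=1μC, V=0.50V), C5(2μF, Q=12μC, V=6.00V)
Op 1: CLOSE 4-2: Q_total=11.00, C_total=7.00, V=1.57; Q4=3.14, Q2=7.86; dissipated=1.607
Op 2: CLOSE 4-3: Q_total=22.14, C_total=5.00, V=4.43; Q4=8.86, Q3=13.29; dissipated=13.605
Total dissipated: 15.213 μJ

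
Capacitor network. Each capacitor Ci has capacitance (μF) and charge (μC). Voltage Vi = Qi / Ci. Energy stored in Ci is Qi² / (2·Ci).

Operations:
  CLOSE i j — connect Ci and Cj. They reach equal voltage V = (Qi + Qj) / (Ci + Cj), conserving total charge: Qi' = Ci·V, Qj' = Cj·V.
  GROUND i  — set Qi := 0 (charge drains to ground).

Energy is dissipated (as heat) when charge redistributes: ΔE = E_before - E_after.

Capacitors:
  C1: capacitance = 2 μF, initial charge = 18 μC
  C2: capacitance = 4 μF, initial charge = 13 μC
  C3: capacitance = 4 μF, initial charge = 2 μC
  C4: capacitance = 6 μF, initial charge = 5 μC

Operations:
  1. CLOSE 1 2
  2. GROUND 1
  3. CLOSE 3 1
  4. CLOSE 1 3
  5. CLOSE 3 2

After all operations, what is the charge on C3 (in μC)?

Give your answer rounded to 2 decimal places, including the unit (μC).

Initial: C1(2μF, Q=18μC, V=9.00V), C2(4μF, Q=13μC, V=3.25V), C3(4μF, Q=2μC, V=0.50V), C4(6μF, Q=5μC, V=0.83V)
Op 1: CLOSE 1-2: Q_total=31.00, C_total=6.00, V=5.17; Q1=10.33, Q2=20.67; dissipated=22.042
Op 2: GROUND 1: Q1=0; energy lost=26.694
Op 3: CLOSE 3-1: Q_total=2.00, C_total=6.00, V=0.33; Q3=1.33, Q1=0.67; dissipated=0.167
Op 4: CLOSE 1-3: Q_total=2.00, C_total=6.00, V=0.33; Q1=0.67, Q3=1.33; dissipated=0.000
Op 5: CLOSE 3-2: Q_total=22.00, C_total=8.00, V=2.75; Q3=11.00, Q2=11.00; dissipated=23.361
Final charges: Q1=0.67, Q2=11.00, Q3=11.00, Q4=5.00

Answer: 11.00 μC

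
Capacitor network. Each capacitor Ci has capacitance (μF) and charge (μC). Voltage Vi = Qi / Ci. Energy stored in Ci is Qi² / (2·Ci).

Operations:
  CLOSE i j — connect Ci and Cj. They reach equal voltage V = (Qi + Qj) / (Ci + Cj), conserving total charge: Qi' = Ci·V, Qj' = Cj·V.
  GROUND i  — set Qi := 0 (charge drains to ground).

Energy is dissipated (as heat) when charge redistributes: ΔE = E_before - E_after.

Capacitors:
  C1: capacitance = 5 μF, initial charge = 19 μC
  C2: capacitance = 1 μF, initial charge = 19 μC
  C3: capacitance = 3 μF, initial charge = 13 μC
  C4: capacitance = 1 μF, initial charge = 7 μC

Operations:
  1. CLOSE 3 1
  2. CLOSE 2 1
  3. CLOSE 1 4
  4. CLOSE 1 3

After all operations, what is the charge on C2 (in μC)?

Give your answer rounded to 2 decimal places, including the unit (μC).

Answer: 6.50 μC

Derivation:
Initial: C1(5μF, Q=19μC, V=3.80V), C2(1μF, Q=19μC, V=19.00V), C3(3μF, Q=13μC, V=4.33V), C4(1μF, Q=7μC, V=7.00V)
Op 1: CLOSE 3-1: Q_total=32.00, C_total=8.00, V=4.00; Q3=12.00, Q1=20.00; dissipated=0.267
Op 2: CLOSE 2-1: Q_total=39.00, C_total=6.00, V=6.50; Q2=6.50, Q1=32.50; dissipated=93.750
Op 3: CLOSE 1-4: Q_total=39.50, C_total=6.00, V=6.58; Q1=32.92, Q4=6.58; dissipated=0.104
Op 4: CLOSE 1-3: Q_total=44.92, C_total=8.00, V=5.61; Q1=28.07, Q3=16.84; dissipated=6.257
Final charges: Q1=28.07, Q2=6.50, Q3=16.84, Q4=6.58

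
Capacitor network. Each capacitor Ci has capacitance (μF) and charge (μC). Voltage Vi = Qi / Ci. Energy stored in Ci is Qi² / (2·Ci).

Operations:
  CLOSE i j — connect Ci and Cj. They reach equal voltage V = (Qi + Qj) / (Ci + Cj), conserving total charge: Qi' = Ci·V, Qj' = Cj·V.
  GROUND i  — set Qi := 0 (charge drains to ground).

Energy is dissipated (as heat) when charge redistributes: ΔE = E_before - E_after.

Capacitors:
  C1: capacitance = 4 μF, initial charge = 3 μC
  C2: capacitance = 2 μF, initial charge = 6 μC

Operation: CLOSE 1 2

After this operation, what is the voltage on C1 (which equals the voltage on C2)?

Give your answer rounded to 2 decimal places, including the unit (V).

Initial: C1(4μF, Q=3μC, V=0.75V), C2(2μF, Q=6μC, V=3.00V)
Op 1: CLOSE 1-2: Q_total=9.00, C_total=6.00, V=1.50; Q1=6.00, Q2=3.00; dissipated=3.375

Answer: 1.50 V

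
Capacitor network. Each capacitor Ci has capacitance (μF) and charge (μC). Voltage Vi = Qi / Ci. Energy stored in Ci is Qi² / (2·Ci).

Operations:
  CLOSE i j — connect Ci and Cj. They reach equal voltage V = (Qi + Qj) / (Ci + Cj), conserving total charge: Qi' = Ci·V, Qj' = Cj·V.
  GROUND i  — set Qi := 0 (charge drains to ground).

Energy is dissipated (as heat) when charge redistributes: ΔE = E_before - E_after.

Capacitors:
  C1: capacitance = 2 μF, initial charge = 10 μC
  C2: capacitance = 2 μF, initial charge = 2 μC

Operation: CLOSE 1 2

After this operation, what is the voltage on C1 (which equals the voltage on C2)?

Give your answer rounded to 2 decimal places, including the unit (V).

Answer: 3.00 V

Derivation:
Initial: C1(2μF, Q=10μC, V=5.00V), C2(2μF, Q=2μC, V=1.00V)
Op 1: CLOSE 1-2: Q_total=12.00, C_total=4.00, V=3.00; Q1=6.00, Q2=6.00; dissipated=8.000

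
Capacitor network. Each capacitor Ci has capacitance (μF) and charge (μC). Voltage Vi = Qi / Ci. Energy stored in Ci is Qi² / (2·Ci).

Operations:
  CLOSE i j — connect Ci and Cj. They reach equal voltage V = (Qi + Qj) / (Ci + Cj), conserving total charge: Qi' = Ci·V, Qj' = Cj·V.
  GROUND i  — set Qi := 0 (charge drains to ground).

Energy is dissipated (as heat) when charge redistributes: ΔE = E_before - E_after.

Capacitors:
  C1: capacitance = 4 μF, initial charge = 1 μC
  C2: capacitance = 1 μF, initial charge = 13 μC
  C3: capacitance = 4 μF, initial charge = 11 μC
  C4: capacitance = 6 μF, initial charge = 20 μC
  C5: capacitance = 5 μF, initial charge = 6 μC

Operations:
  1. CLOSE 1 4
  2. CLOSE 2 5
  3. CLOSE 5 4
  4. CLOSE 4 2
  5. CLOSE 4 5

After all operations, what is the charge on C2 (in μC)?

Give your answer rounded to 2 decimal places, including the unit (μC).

Initial: C1(4μF, Q=1μC, V=0.25V), C2(1μF, Q=13μC, V=13.00V), C3(4μF, Q=11μC, V=2.75V), C4(6μF, Q=20μC, V=3.33V), C5(5μF, Q=6μC, V=1.20V)
Op 1: CLOSE 1-4: Q_total=21.00, C_total=10.00, V=2.10; Q1=8.40, Q4=12.60; dissipated=11.408
Op 2: CLOSE 2-5: Q_total=19.00, C_total=6.00, V=3.17; Q2=3.17, Q5=15.83; dissipated=58.017
Op 3: CLOSE 5-4: Q_total=28.43, C_total=11.00, V=2.58; Q5=12.92, Q4=15.51; dissipated=1.552
Op 4: CLOSE 4-2: Q_total=18.68, C_total=7.00, V=2.67; Q4=16.01, Q2=2.67; dissipated=0.145
Op 5: CLOSE 4-5: Q_total=28.93, C_total=11.00, V=2.63; Q4=15.78, Q5=13.15; dissipated=0.009
Final charges: Q1=8.40, Q2=2.67, Q3=11.00, Q4=15.78, Q5=13.15

Answer: 2.67 μC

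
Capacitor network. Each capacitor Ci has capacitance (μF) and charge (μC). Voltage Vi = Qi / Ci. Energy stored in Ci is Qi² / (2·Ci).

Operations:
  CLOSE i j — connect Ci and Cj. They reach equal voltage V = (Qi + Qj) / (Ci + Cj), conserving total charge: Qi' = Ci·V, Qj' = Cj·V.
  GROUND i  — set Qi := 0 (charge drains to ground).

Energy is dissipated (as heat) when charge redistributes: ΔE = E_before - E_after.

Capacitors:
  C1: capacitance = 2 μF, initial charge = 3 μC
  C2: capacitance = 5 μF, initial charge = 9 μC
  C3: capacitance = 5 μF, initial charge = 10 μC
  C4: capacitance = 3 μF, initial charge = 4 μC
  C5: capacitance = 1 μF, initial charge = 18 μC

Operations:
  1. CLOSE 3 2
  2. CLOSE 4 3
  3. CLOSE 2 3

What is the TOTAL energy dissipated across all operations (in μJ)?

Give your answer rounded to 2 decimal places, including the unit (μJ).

Answer: 0.41 μJ

Derivation:
Initial: C1(2μF, Q=3μC, V=1.50V), C2(5μF, Q=9μC, V=1.80V), C3(5μF, Q=10μC, V=2.00V), C4(3μF, Q=4μC, V=1.33V), C5(1μF, Q=18μC, V=18.00V)
Op 1: CLOSE 3-2: Q_total=19.00, C_total=10.00, V=1.90; Q3=9.50, Q2=9.50; dissipated=0.050
Op 2: CLOSE 4-3: Q_total=13.50, C_total=8.00, V=1.69; Q4=5.06, Q3=8.44; dissipated=0.301
Op 3: CLOSE 2-3: Q_total=17.94, C_total=10.00, V=1.79; Q2=8.97, Q3=8.97; dissipated=0.056
Total dissipated: 0.407 μJ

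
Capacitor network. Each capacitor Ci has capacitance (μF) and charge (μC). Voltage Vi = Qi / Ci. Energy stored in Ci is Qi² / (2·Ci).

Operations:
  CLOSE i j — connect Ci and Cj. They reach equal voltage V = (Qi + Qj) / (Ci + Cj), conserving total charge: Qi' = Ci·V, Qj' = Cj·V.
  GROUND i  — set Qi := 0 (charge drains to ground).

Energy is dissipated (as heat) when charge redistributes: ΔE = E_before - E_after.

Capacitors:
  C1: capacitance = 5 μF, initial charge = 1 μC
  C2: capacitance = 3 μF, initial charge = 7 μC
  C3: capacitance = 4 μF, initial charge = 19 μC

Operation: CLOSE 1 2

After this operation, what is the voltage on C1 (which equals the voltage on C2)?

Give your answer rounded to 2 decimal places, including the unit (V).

Initial: C1(5μF, Q=1μC, V=0.20V), C2(3μF, Q=7μC, V=2.33V), C3(4μF, Q=19μC, V=4.75V)
Op 1: CLOSE 1-2: Q_total=8.00, C_total=8.00, V=1.00; Q1=5.00, Q2=3.00; dissipated=4.267

Answer: 1.00 V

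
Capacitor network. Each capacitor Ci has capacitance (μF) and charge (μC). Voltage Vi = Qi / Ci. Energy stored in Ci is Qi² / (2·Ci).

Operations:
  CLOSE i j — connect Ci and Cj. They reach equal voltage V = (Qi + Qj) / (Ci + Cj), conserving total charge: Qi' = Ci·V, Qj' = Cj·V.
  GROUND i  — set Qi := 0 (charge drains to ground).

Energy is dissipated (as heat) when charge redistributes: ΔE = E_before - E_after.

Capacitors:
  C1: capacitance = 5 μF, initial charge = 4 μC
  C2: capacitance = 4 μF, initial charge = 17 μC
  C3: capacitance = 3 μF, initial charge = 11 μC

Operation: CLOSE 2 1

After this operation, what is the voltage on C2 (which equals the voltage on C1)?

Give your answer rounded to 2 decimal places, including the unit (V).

Answer: 2.33 V

Derivation:
Initial: C1(5μF, Q=4μC, V=0.80V), C2(4μF, Q=17μC, V=4.25V), C3(3μF, Q=11μC, V=3.67V)
Op 1: CLOSE 2-1: Q_total=21.00, C_total=9.00, V=2.33; Q2=9.33, Q1=11.67; dissipated=13.225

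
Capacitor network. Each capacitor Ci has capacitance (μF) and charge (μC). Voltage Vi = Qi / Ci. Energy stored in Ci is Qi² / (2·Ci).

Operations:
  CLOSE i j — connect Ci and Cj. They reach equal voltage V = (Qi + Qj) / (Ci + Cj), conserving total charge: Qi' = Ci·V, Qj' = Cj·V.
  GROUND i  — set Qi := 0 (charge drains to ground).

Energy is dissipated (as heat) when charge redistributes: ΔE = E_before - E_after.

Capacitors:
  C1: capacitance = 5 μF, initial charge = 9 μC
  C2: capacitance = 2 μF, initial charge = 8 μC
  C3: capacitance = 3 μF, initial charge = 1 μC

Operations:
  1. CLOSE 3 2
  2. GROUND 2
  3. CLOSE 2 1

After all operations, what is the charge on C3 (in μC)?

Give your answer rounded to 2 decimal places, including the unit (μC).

Initial: C1(5μF, Q=9μC, V=1.80V), C2(2μF, Q=8μC, V=4.00V), C3(3μF, Q=1μC, V=0.33V)
Op 1: CLOSE 3-2: Q_total=9.00, C_total=5.00, V=1.80; Q3=5.40, Q2=3.60; dissipated=8.067
Op 2: GROUND 2: Q2=0; energy lost=3.240
Op 3: CLOSE 2-1: Q_total=9.00, C_total=7.00, V=1.29; Q2=2.57, Q1=6.43; dissipated=2.314
Final charges: Q1=6.43, Q2=2.57, Q3=5.40

Answer: 5.40 μC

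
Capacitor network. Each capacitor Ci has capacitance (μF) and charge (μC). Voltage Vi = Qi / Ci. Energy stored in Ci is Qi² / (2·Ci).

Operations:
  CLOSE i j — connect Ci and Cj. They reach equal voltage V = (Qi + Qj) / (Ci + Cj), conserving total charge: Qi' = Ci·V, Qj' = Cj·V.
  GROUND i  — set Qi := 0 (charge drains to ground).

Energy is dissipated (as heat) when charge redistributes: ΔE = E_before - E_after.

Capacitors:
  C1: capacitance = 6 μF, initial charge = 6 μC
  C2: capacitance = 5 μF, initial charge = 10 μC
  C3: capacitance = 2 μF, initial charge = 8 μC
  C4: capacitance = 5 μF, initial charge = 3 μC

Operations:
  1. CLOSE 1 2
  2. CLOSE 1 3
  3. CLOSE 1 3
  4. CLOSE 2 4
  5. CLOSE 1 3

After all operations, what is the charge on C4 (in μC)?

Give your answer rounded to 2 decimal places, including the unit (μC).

Initial: C1(6μF, Q=6μC, V=1.00V), C2(5μF, Q=10μC, V=2.00V), C3(2μF, Q=8μC, V=4.00V), C4(5μF, Q=3μC, V=0.60V)
Op 1: CLOSE 1-2: Q_total=16.00, C_total=11.00, V=1.45; Q1=8.73, Q2=7.27; dissipated=1.364
Op 2: CLOSE 1-3: Q_total=16.73, C_total=8.00, V=2.09; Q1=12.55, Q3=4.18; dissipated=4.860
Op 3: CLOSE 1-3: Q_total=16.73, C_total=8.00, V=2.09; Q1=12.55, Q3=4.18; dissipated=0.000
Op 4: CLOSE 2-4: Q_total=10.27, C_total=10.00, V=1.03; Q2=5.14, Q4=5.14; dissipated=0.913
Op 5: CLOSE 1-3: Q_total=16.73, C_total=8.00, V=2.09; Q1=12.55, Q3=4.18; dissipated=0.000
Final charges: Q1=12.55, Q2=5.14, Q3=4.18, Q4=5.14

Answer: 5.14 μC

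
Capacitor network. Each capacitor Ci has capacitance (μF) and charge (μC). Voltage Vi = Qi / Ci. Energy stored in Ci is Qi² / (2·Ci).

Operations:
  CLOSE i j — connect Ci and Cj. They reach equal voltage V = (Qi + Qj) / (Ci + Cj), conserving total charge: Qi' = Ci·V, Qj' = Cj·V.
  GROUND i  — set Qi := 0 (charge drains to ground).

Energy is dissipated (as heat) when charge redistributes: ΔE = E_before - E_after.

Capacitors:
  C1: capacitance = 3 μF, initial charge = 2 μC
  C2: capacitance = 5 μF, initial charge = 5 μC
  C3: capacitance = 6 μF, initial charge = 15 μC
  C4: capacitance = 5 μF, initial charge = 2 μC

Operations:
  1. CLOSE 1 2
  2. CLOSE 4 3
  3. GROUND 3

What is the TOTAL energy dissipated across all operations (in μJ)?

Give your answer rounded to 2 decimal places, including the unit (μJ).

Initial: C1(3μF, Q=2μC, V=0.67V), C2(5μF, Q=5μC, V=1.00V), C3(6μF, Q=15μC, V=2.50V), C4(5μF, Q=2μC, V=0.40V)
Op 1: CLOSE 1-2: Q_total=7.00, C_total=8.00, V=0.88; Q1=2.62, Q2=4.38; dissipated=0.104
Op 2: CLOSE 4-3: Q_total=17.00, C_total=11.00, V=1.55; Q4=7.73, Q3=9.27; dissipated=6.014
Op 3: GROUND 3: Q3=0; energy lost=7.165
Total dissipated: 13.283 μJ

Answer: 13.28 μJ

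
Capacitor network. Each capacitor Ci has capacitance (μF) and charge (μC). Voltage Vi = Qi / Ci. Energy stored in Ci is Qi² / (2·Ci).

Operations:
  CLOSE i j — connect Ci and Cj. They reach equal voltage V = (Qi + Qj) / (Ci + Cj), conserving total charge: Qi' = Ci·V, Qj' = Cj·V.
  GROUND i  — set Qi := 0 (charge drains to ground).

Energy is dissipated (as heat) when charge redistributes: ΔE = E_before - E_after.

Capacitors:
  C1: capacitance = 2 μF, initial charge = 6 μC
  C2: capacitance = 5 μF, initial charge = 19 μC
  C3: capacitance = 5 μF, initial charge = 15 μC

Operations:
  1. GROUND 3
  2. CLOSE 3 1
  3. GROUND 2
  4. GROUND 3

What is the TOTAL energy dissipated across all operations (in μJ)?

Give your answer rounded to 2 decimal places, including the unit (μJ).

Initial: C1(2μF, Q=6μC, V=3.00V), C2(5μF, Q=19μC, V=3.80V), C3(5μF, Q=15μC, V=3.00V)
Op 1: GROUND 3: Q3=0; energy lost=22.500
Op 2: CLOSE 3-1: Q_total=6.00, C_total=7.00, V=0.86; Q3=4.29, Q1=1.71; dissipated=6.429
Op 3: GROUND 2: Q2=0; energy lost=36.100
Op 4: GROUND 3: Q3=0; energy lost=1.837
Total dissipated: 66.865 μJ

Answer: 66.87 μJ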